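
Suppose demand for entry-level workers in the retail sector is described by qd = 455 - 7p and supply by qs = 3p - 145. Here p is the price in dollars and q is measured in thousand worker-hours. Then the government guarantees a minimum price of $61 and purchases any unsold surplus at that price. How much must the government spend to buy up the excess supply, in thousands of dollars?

610

Equilibrium: 455 - 7p = 3p - 145, so 600 = 10p and p* = 60, q* = 35.
The floor of 61 is above the equilibrium price 60, so it binds.
At p = 61: qd = 455 - 7·61 = 28 and qs = 3·61 - 145 = 38.
Surplus = qs - qd = 10.
Government expenditure = surplus × support price = 10 × 61 = 610.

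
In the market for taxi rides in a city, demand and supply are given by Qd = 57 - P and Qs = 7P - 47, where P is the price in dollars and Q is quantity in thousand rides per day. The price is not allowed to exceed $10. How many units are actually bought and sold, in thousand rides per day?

In a free market, 57 - P = 7P - 47 gives the equilibrium P* = 13, Q* = 44.
Because the ceiling (10) lies below the market-clearing price, it is binding.
At P = 10: Qd = 57 - 10 = 47 and Qs = 7·10 - 47 = 23.
The quantity actually transacted is the short side, supply: 23.

23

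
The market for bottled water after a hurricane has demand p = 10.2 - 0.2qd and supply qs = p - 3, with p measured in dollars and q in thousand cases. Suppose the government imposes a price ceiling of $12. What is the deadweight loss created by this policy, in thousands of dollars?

Rearranging demand gives qd = 51 - 5p. In a free market, 51 - 5p = p - 3 gives the equilibrium p* = 9, q* = 6.
The ceiling of 12 is above the equilibrium price 9, so it is not binding; the market clears at p* = 9, q* = 6.
Since the control does not bind, no trades are prevented and deadweight loss is zero.

0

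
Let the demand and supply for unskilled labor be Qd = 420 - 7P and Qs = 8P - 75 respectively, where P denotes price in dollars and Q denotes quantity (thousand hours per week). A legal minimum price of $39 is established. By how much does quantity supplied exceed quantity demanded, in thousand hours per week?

Without the control the market clears where 420 - 7P = 8P - 75, i.e. P* = 33 and Q* = 189.
Because the floor (39) lies above the market-clearing price, it is binding.
At P = 39: Qd = 420 - 7·39 = 147 and Qs = 8·39 - 75 = 237.
Surplus = Qs - Qd = 237 - 147 = 90.

90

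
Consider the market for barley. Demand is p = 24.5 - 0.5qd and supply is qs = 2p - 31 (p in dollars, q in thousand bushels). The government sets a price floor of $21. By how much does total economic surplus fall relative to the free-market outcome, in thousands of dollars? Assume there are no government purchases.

2

Rearranging demand gives qd = 49 - 2p. Without the control the market clears where 49 - 2p = 2p - 31, i.e. p* = 20 and q* = 9.
Since 21 > 20, the floor is binding.
At p = 21: qd = 49 - 2·21 = 7 and qs = 2·21 - 31 = 11.
Quantity traded falls to 7. At q = 7 the demand price is (49 - 7)/2 = 21 and the supply price is (31 + 7)/2 = 19.
Deadweight loss = ½ · (21 - 19) · (9 - 7) = ½ · 2 · 2 = 2.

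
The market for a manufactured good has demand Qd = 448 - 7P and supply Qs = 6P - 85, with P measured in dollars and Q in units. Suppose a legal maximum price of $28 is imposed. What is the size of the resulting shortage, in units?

169

Setting quantity demanded equal to quantity supplied, 448 - 7P = 6P - 85, gives P* = 41 and Q* = 161.
Because the ceiling (28) lies below the market-clearing price, it is binding.
At P = 28: Qd = 448 - 7·28 = 252 and Qs = 6·28 - 85 = 83.
Shortage = Qd - Qs = 252 - 83 = 169.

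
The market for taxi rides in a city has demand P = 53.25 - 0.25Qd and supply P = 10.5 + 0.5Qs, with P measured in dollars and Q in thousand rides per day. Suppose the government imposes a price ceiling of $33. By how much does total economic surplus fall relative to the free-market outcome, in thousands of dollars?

Rearranging demand gives Qd = 213 - 4P; rearranging supply gives Qs = 2P - 21. In a free market, 213 - 4P = 2P - 21 gives the equilibrium P* = 39, Q* = 57.
Since 33 < 39, the ceiling is binding.
At P = 33: Qd = 213 - 4·33 = 81 and Qs = 2·33 - 21 = 45.
Quantity traded falls to 45. At Q = 45 the demand price is (213 - 45)/4 = 42 and the supply price is (21 + 45)/2 = 33.
Deadweight loss = ½ · (42 - 33) · (57 - 45) = ½ · 9 · 12 = 54.

54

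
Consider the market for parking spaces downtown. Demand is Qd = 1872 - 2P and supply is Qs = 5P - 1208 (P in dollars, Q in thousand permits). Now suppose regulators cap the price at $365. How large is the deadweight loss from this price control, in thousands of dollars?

49218.75

Setting quantity demanded equal to quantity supplied, 1872 - 2P = 5P - 1208, gives P* = 440 and Q* = 992.
The ceiling of 365 is below the equilibrium price 440, so it binds.
At P = 365: Qd = 1872 - 2·365 = 1142 and Qs = 5·365 - 1208 = 617.
Quantity traded falls to 617. At Q = 617 the demand price is (1872 - 617)/2 = 627.5 and the supply price is (1208 + 617)/5 = 365.
Deadweight loss = ½ · (627.5 - 365) · (992 - 617) = ½ · 262.5 · 375 = 49218.75.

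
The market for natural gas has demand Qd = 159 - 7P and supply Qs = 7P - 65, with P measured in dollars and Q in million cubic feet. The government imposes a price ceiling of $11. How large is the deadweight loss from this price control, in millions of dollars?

175

In a free market, 159 - 7P = 7P - 65 gives the equilibrium P* = 16, Q* = 47.
The ceiling of 11 is below the equilibrium price 16, so it binds.
At P = 11: Qd = 159 - 7·11 = 82 and Qs = 7·11 - 65 = 12.
Quantity traded falls to 12. At Q = 12 the demand price is (159 - 12)/7 = 21 and the supply price is (65 + 12)/7 = 11.
Deadweight loss = ½ · (21 - 11) · (47 - 12) = ½ · 10 · 35 = 175.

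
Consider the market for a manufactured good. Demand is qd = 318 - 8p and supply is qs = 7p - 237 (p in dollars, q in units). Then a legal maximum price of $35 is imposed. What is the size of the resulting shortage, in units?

30

In a free market, 318 - 8p = 7p - 237 gives the equilibrium p* = 37, q* = 22.
Because the ceiling (35) lies below the market-clearing price, it is binding.
At p = 35: qd = 318 - 8·35 = 38 and qs = 7·35 - 237 = 8.
Shortage = qd - qs = 38 - 8 = 30.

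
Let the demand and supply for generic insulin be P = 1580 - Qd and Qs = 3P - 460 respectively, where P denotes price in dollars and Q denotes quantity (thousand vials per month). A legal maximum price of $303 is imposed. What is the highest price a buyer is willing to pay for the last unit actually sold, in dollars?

1131

Rearranging demand gives Qd = 1580 - P. In a free market, 1580 - P = 3P - 460 gives the equilibrium P* = 510, Q* = 1070.
Since 303 < 510, the ceiling is binding.
At P = 303: Qd = 1580 - 303 = 1277 and Qs = 3·303 - 460 = 449.
Only 449 units reach the market. On the demand curve, the marginal buyer's willingness to pay at Q = 449 is (1580 - 449) = 1131.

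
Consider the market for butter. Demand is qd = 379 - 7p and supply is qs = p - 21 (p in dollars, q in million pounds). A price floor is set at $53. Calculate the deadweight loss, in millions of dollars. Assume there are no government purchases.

Equilibrium: 379 - 7p = p - 21, so 400 = 8p and p* = 50, q* = 29.
Since 53 > 50, the floor is binding.
At p = 53: qd = 379 - 7·53 = 8 and qs = 53 - 21 = 32.
Quantity traded falls to 8. At q = 8 the demand price is (379 - 8)/7 = 53 and the supply price is 21 + 8 = 29.
Deadweight loss = ½ · (53 - 29) · (29 - 8) = ½ · 24 · 21 = 252.

252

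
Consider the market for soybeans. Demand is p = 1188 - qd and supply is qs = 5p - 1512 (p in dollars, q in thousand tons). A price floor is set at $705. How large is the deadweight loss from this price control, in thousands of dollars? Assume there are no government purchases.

39015

Rearranging demand gives qd = 1188 - p. In a free market, 1188 - p = 5p - 1512 gives the equilibrium p* = 450, q* = 738.
Since 705 > 450, the floor is binding.
At p = 705: qd = 1188 - 705 = 483 and qs = 5·705 - 1512 = 2013.
Quantity traded falls to 483. At q = 483 the demand price is 1188 - 483 = 705 and the supply price is (1512 + 483)/5 = 399.
Deadweight loss = ½ · (705 - 399) · (738 - 483) = ½ · 306 · 255 = 39015.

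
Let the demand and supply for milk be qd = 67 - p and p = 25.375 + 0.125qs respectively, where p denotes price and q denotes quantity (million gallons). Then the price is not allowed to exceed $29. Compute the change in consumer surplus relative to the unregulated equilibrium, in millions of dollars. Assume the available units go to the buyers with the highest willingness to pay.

-3

Rearranging supply gives qs = 8p - 203. Equilibrium: 67 - p = 8p - 203, so 270 = 9p and p* = 30, q* = 37.
Since 29 < 30, the ceiling is binding.
At p = 29: qd = 67 - 29 = 38 and qs = 8·29 - 203 = 29.
Consumer surplus without the control is ½ · (67 - 30) · 37 = 684.5.
With the ceiling, 29 units are sold at 29 (assume they go to the highest-value buyers). The demand price at q = 29 is 38, so CS = ½ · [(67 - 29) + (38 - 29)] · 29 = 681.5.
Change in consumer surplus = 681.5 - 684.5 = -3.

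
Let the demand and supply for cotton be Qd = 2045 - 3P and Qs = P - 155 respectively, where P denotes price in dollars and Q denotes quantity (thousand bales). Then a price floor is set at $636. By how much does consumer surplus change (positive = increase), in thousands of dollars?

Setting quantity demanded equal to quantity supplied, 2045 - 3P = P - 155, gives P* = 550 and Q* = 395.
The floor of 636 is above the equilibrium price 550, so it binds.
At P = 636: Qd = 2045 - 3·636 = 137 and Qs = 636 - 155 = 481.
Consumer surplus without the control is ½ · (2045/3 - 550) · 395 = 156025/6.
With the floor, consumers buy 137 units at 636, so CS = ½ · (2045/3 - 636) · 137 = 18769/6.
Change in consumer surplus = 18769/6 - 156025/6 = -22876.

-22876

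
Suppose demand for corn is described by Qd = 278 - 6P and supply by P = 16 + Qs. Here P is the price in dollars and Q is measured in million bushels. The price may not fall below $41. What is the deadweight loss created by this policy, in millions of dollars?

Rearranging supply gives Qs = P - 16. Without the control the market clears where 278 - 6P = P - 16, i.e. P* = 42 and Q* = 26.
The floor of 41 is below the equilibrium price 42, so it is not binding; the market clears at P* = 42, Q* = 26.
Since the control does not bind, no trades are prevented and deadweight loss is zero.

0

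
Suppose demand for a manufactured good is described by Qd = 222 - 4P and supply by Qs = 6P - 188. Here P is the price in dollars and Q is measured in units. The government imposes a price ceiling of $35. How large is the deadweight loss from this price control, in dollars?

Without the control the market clears where 222 - 4P = 6P - 188, i.e. P* = 41 and Q* = 58.
Since 35 < 41, the ceiling is binding.
At P = 35: Qd = 222 - 4·35 = 82 and Qs = 6·35 - 188 = 22.
Quantity traded falls to 22. At Q = 22 the demand price is (222 - 22)/4 = 50 and the supply price is (188 + 22)/6 = 35.
Deadweight loss = ½ · (50 - 35) · (58 - 22) = ½ · 15 · 36 = 270.

270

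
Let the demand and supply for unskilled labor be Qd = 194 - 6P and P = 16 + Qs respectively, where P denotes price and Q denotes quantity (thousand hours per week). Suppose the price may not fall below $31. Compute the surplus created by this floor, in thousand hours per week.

7

Rearranging supply gives Qs = P - 16. In a free market, 194 - 6P = P - 16 gives the equilibrium P* = 30, Q* = 14.
Because the floor (31) lies above the market-clearing price, it is binding.
At P = 31: Qd = 194 - 6·31 = 8 and Qs = 31 - 16 = 15.
Surplus = Qs - Qd = 15 - 8 = 7.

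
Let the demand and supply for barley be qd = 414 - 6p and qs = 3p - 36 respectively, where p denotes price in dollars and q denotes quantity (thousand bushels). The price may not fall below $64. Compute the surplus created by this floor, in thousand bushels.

Setting quantity demanded equal to quantity supplied, 414 - 6p = 3p - 36, gives p* = 50 and q* = 114.
The floor of 64 is above the equilibrium price 50, so it binds.
At p = 64: qd = 414 - 6·64 = 30 and qs = 3·64 - 36 = 156.
Surplus = qs - qd = 156 - 30 = 126.

126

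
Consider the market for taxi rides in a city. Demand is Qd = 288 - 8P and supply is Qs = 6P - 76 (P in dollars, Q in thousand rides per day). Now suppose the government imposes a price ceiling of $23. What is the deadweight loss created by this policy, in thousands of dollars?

47.25

In a free market, 288 - 8P = 6P - 76 gives the equilibrium P* = 26, Q* = 80.
The ceiling of 23 is below the equilibrium price 26, so it binds.
At P = 23: Qd = 288 - 8·23 = 104 and Qs = 6·23 - 76 = 62.
Quantity traded falls to 62. At Q = 62 the demand price is (288 - 62)/8 = 28.25 and the supply price is (76 + 62)/6 = 23.
Deadweight loss = ½ · (28.25 - 23) · (80 - 62) = ½ · 5.25 · 18 = 47.25.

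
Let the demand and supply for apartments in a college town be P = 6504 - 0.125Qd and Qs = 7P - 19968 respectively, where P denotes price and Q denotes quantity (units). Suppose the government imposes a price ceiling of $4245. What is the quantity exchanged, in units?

9747

Rearranging demand gives Qd = 52032 - 8P. Equilibrium: 52032 - 8P = 7P - 19968, so 72000 = 15P and P* = 4800, Q* = 13632.
The ceiling of 4245 is below the equilibrium price 4800, so it binds.
At P = 4245: Qd = 52032 - 8·4245 = 18072 and Qs = 7·4245 - 19968 = 9747.
The quantity actually transacted is the short side, supply: 9747.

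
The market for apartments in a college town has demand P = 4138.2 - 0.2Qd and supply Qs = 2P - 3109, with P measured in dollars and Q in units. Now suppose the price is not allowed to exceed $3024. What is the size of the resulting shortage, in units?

Rearranging demand gives Qd = 20691 - 5P. Without the control the market clears where 20691 - 5P = 2P - 3109, i.e. P* = 3400 and Q* = 3691.
The ceiling of 3024 is below the equilibrium price 3400, so it binds.
At P = 3024: Qd = 20691 - 5·3024 = 5571 and Qs = 2·3024 - 3109 = 2939.
Shortage = Qd - Qs = 5571 - 2939 = 2632.

2632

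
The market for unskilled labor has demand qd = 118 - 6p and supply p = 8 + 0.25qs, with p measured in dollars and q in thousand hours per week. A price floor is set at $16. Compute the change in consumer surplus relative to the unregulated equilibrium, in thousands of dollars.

-25

Rearranging supply gives qs = 4p - 32. In a free market, 118 - 6p = 4p - 32 gives the equilibrium p* = 15, q* = 28.
The floor of 16 is above the equilibrium price 15, so it binds.
At p = 16: qd = 118 - 6·16 = 22 and qs = 4·16 - 32 = 32.
Consumer surplus without the control is ½ · (59/3 - 15) · 28 = 196/3.
With the floor, consumers buy 22 units at 16, so CS = ½ · (59/3 - 16) · 22 = 121/3.
Change in consumer surplus = 121/3 - 196/3 = -25.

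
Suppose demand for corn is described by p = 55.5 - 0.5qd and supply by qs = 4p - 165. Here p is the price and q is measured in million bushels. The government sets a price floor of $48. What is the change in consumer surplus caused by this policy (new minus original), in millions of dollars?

Rearranging demand gives qd = 111 - 2p. Without the control the market clears where 111 - 2p = 4p - 165, i.e. p* = 46 and q* = 19.
The floor of 48 is above the equilibrium price 46, so it binds.
At p = 48: qd = 111 - 2·48 = 15 and qs = 4·48 - 165 = 27.
Consumer surplus without the control is ½ · (55.5 - 46) · 19 = 90.25.
With the floor, consumers buy 15 units at 48, so CS = ½ · (55.5 - 48) · 15 = 56.25.
Change in consumer surplus = 56.25 - 90.25 = -34.

-34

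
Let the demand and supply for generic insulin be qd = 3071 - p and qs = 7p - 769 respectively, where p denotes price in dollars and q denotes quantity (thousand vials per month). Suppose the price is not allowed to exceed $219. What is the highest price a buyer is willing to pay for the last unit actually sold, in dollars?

Without the control the market clears where 3071 - p = 7p - 769, i.e. p* = 480 and q* = 2591.
Because the ceiling (219) lies below the market-clearing price, it is binding.
At p = 219: qd = 3071 - 219 = 2852 and qs = 7·219 - 769 = 764.
Only 764 units reach the market. On the demand curve, the marginal buyer's willingness to pay at q = 764 is (3071 - 764) = 2307.

2307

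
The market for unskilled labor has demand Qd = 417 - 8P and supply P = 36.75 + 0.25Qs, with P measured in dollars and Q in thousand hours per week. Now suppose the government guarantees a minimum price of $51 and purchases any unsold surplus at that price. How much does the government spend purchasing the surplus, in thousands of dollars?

Rearranging supply gives Qs = 4P - 147. Setting quantity demanded equal to quantity supplied, 417 - 8P = 4P - 147, gives P* = 47 and Q* = 41.
Since 51 > 47, the floor is binding.
At P = 51: Qd = 417 - 8·51 = 9 and Qs = 4·51 - 147 = 57.
Surplus = Qs - Qd = 48.
Government expenditure = surplus × support price = 48 × 51 = 2448.

2448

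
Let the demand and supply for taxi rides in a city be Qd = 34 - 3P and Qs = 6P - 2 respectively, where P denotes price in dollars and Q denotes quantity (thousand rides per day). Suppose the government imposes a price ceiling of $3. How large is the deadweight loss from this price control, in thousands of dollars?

9

In a free market, 34 - 3P = 6P - 2 gives the equilibrium P* = 4, Q* = 22.
Since 3 < 4, the ceiling is binding.
At P = 3: Qd = 34 - 3·3 = 25 and Qs = 6·3 - 2 = 16.
Quantity traded falls to 16. At Q = 16 the demand price is (34 - 16)/3 = 6 and the supply price is (2 + 16)/6 = 3.
Deadweight loss = ½ · (6 - 3) · (22 - 16) = ½ · 3 · 6 = 9.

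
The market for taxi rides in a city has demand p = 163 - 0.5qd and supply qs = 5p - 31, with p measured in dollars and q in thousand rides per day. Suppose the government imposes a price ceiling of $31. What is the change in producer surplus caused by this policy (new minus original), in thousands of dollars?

Rearranging demand gives qd = 326 - 2p. In a free market, 326 - 2p = 5p - 31 gives the equilibrium p* = 51, q* = 224.
Because the ceiling (31) lies below the market-clearing price, it is binding.
At p = 31: qd = 326 - 2·31 = 264 and qs = 5·31 - 31 = 124.
Producer surplus without the control is ½ · (51 - 6.2) · 224 = 5017.6.
With the ceiling, producers sell 124 units at 31, so PS = ½ · (31 - 6.2) · 124 = 1537.6.
Change in producer surplus = 1537.6 - 5017.6 = -3480.

-3480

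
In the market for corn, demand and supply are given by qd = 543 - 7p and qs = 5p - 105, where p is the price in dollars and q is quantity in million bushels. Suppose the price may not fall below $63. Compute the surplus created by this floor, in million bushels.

108

Equilibrium: 543 - 7p = 5p - 105, so 648 = 12p and p* = 54, q* = 165.
Since 63 > 54, the floor is binding.
At p = 63: qd = 543 - 7·63 = 102 and qs = 5·63 - 105 = 210.
Surplus = qs - qd = 210 - 102 = 108.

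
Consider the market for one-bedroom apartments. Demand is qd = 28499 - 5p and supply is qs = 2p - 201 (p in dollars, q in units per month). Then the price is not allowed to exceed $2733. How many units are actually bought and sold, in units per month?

5265

In a free market, 28499 - 5p = 2p - 201 gives the equilibrium p* = 4100, q* = 7999.
Since 2733 < 4100, the ceiling is binding.
At p = 2733: qd = 28499 - 5·2733 = 14834 and qs = 2·2733 - 201 = 5265.
The quantity actually transacted is the short side, supply: 5265.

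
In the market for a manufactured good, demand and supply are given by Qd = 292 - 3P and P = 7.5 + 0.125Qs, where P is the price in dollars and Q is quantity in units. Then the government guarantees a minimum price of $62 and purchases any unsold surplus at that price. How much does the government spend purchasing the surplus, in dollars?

Rearranging supply gives Qs = 8P - 60. In a free market, 292 - 3P = 8P - 60 gives the equilibrium P* = 32, Q* = 196.
Since 62 > 32, the floor is binding.
At P = 62: Qd = 292 - 3·62 = 106 and Qs = 8·62 - 60 = 436.
Surplus = Qs - Qd = 330.
Government expenditure = surplus × support price = 330 × 62 = 20460.

20460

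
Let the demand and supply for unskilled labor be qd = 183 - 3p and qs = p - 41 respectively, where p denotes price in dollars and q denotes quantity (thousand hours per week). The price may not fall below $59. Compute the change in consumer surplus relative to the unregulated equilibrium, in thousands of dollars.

Without the control the market clears where 183 - 3p = p - 41, i.e. p* = 56 and q* = 15.
The floor of 59 is above the equilibrium price 56, so it binds.
At p = 59: qd = 183 - 3·59 = 6 and qs = 59 - 41 = 18.
Consumer surplus without the control is ½ · (61 - 56) · 15 = 37.5.
With the floor, consumers buy 6 units at 59, so CS = ½ · (61 - 59) · 6 = 6.
Change in consumer surplus = 6 - 37.5 = -31.5.

-31.5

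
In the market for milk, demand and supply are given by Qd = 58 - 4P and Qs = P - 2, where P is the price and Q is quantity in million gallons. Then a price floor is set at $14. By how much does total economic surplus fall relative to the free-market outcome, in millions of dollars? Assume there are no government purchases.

Equilibrium: 58 - 4P = P - 2, so 60 = 5P and P* = 12, Q* = 10.
Because the floor (14) lies above the market-clearing price, it is binding.
At P = 14: Qd = 58 - 4·14 = 2 and Qs = 14 - 2 = 12.
Quantity traded falls to 2. At Q = 2 the demand price is (58 - 2)/4 = 14 and the supply price is 2 + 2 = 4.
Deadweight loss = ½ · (14 - 4) · (10 - 2) = ½ · 10 · 8 = 40.

40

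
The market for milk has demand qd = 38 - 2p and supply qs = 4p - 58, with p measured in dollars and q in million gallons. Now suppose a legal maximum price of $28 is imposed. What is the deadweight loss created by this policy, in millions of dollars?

Without the control the market clears where 38 - 2p = 4p - 58, i.e. p* = 16 and q* = 6.
The ceiling of 28 is above the equilibrium price 16, so it is not binding; the market clears at p* = 16, q* = 6.
Since the control does not bind, no trades are prevented and deadweight loss is zero.

0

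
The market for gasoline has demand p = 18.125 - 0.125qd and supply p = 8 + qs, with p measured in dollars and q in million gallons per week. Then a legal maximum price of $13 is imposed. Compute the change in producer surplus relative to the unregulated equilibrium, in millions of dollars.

-28

Rearranging demand gives qd = 145 - 8p; rearranging supply gives qs = p - 8. In a free market, 145 - 8p = p - 8 gives the equilibrium p* = 17, q* = 9.
Because the ceiling (13) lies below the market-clearing price, it is binding.
At p = 13: qd = 145 - 8·13 = 41 and qs = 13 - 8 = 5.
Producer surplus without the control is ½ · (17 - 8) · 9 = 40.5.
With the ceiling, producers sell 5 units at 13, so PS = ½ · (13 - 8) · 5 = 12.5.
Change in producer surplus = 12.5 - 40.5 = -28.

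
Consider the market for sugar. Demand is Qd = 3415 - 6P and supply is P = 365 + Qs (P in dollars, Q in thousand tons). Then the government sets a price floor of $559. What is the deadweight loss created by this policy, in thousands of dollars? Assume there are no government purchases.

7581

Rearranging supply gives Qs = P - 365. In a free market, 3415 - 6P = P - 365 gives the equilibrium P* = 540, Q* = 175.
Since 559 > 540, the floor is binding.
At P = 559: Qd = 3415 - 6·559 = 61 and Qs = 559 - 365 = 194.
Quantity traded falls to 61. At Q = 61 the demand price is (3415 - 61)/6 = 559 and the supply price is 365 + 61 = 426.
Deadweight loss = ½ · (559 - 426) · (175 - 61) = ½ · 133 · 114 = 7581.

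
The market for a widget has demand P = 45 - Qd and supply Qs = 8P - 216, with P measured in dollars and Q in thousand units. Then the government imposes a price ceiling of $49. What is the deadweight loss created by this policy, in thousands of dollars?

Rearranging demand gives Qd = 45 - P. Equilibrium: 45 - P = 8P - 216, so 261 = 9P and P* = 29, Q* = 16.
Since 49 is above P* = 29, the ceiling does not bind and the free-market outcome prevails.
Since the control does not bind, no trades are prevented and deadweight loss is zero.

0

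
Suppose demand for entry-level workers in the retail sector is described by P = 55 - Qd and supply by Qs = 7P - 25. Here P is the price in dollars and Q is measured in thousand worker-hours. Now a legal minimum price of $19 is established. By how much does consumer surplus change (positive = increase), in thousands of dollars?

Rearranging demand gives Qd = 55 - P. Setting quantity demanded equal to quantity supplied, 55 - P = 7P - 25, gives P* = 10 and Q* = 45.
The floor of 19 is above the equilibrium price 10, so it binds.
At P = 19: Qd = 55 - 19 = 36 and Qs = 7·19 - 25 = 108.
Consumer surplus without the control is ½ · (55 - 10) · 45 = 1012.5.
With the floor, consumers buy 36 units at 19, so CS = ½ · (55 - 19) · 36 = 648.
Change in consumer surplus = 648 - 1012.5 = -364.5.

-364.5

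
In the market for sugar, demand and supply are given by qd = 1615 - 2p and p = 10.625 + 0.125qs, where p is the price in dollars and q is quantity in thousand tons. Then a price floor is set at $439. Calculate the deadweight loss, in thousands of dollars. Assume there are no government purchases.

90451.25

Rearranging supply gives qs = 8p - 85. Setting quantity demanded equal to quantity supplied, 1615 - 2p = 8p - 85, gives p* = 170 and q* = 1275.
Because the floor (439) lies above the market-clearing price, it is binding.
At p = 439: qd = 1615 - 2·439 = 737 and qs = 8·439 - 85 = 3427.
Quantity traded falls to 737. At q = 737 the demand price is (1615 - 737)/2 = 439 and the supply price is (85 + 737)/8 = 102.75.
Deadweight loss = ½ · (439 - 102.75) · (1275 - 737) = ½ · 336.25 · 538 = 90451.25.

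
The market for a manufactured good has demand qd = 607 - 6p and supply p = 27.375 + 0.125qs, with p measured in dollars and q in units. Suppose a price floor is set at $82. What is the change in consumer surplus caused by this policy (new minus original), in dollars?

Rearranging supply gives qs = 8p - 219. Setting quantity demanded equal to quantity supplied, 607 - 6p = 8p - 219, gives p* = 59 and q* = 253.
The floor of 82 is above the equilibrium price 59, so it binds.
At p = 82: qd = 607 - 6·82 = 115 and qs = 8·82 - 219 = 437.
Consumer surplus without the control is ½ · (607/6 - 59) · 253 = 64009/12.
With the floor, consumers buy 115 units at 82, so CS = ½ · (607/6 - 82) · 115 = 13225/12.
Change in consumer surplus = 13225/12 - 64009/12 = -4232.

-4232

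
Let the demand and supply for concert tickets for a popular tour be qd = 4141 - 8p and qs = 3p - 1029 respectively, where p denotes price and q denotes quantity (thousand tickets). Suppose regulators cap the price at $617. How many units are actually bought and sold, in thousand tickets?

381

Without the control the market clears where 4141 - 8p = 3p - 1029, i.e. p* = 470 and q* = 381.
The ceiling of 617 is above the equilibrium price 470, so it is not binding; the market clears at p* = 470, q* = 381.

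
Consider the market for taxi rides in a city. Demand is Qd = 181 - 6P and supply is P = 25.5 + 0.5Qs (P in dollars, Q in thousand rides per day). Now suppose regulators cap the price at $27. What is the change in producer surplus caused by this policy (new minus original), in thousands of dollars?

Rearranging supply gives Qs = 2P - 51. Equilibrium: 181 - 6P = 2P - 51, so 232 = 8P and P* = 29, Q* = 7.
Since 27 < 29, the ceiling is binding.
At P = 27: Qd = 181 - 6·27 = 19 and Qs = 2·27 - 51 = 3.
Producer surplus without the control is ½ · (29 - 25.5) · 7 = 12.25.
With the ceiling, producers sell 3 units at 27, so PS = ½ · (27 - 25.5) · 3 = 2.25.
Change in producer surplus = 2.25 - 12.25 = -10.

-10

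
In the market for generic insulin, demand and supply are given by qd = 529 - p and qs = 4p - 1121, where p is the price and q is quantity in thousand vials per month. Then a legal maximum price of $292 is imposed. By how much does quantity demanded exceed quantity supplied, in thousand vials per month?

In a free market, 529 - p = 4p - 1121 gives the equilibrium p* = 330, q* = 199.
Because the ceiling (292) lies below the market-clearing price, it is binding.
At p = 292: qd = 529 - 292 = 237 and qs = 4·292 - 1121 = 47.
Shortage = qd - qs = 237 - 47 = 190.

190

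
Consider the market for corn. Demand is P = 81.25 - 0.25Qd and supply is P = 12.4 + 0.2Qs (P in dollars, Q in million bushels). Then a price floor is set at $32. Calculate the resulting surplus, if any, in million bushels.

Rearranging demand gives Qd = 325 - 4P; rearranging supply gives Qs = 5P - 62. Equilibrium: 325 - 4P = 5P - 62, so 387 = 9P and P* = 43, Q* = 153.
The floor of 32 is below the equilibrium price 43, so it is not binding; the market clears at P* = 43, Q* = 153.
Since the control does not bind, there is no surplus.

0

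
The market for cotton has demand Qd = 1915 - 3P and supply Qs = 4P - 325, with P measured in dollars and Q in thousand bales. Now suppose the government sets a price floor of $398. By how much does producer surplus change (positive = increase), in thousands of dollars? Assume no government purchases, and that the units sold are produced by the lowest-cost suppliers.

49393.5

Equilibrium: 1915 - 3P = 4P - 325, so 2240 = 7P and P* = 320, Q* = 955.
Because the floor (398) lies above the market-clearing price, it is binding.
At P = 398: Qd = 1915 - 3·398 = 721 and Qs = 4·398 - 325 = 1267.
Producer surplus without the control is ½ · (320 - 81.25) · 955 = 114003.125.
With the floor, 721 units are sold at 398. The supply price at Q = 721 is 261.5, so PS = ½ · [(398 - 81.25) + (398 - 261.5)] · 721 = 163396.625.
Change in producer surplus = 163396.625 - 114003.125 = 49393.5.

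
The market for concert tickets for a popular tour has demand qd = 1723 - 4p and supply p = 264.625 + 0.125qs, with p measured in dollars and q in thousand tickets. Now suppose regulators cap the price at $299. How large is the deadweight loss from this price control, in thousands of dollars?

Rearranging supply gives qs = 8p - 2117. Without the control the market clears where 1723 - 4p = 8p - 2117, i.e. p* = 320 and q* = 443.
The ceiling of 299 is below the equilibrium price 320, so it binds.
At p = 299: qd = 1723 - 4·299 = 527 and qs = 8·299 - 2117 = 275.
Quantity traded falls to 275. At q = 275 the demand price is (1723 - 275)/4 = 362 and the supply price is (2117 + 275)/8 = 299.
Deadweight loss = ½ · (362 - 299) · (443 - 275) = ½ · 63 · 168 = 5292.

5292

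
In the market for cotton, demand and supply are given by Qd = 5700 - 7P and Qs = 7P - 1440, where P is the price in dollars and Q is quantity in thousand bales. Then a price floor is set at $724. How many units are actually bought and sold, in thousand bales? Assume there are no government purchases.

632

Without the control the market clears where 5700 - 7P = 7P - 1440, i.e. P* = 510 and Q* = 2130.
The floor of 724 is above the equilibrium price 510, so it binds.
At P = 724: Qd = 5700 - 7·724 = 632 and Qs = 7·724 - 1440 = 3628.
The quantity actually transacted is the short side, demand: 632.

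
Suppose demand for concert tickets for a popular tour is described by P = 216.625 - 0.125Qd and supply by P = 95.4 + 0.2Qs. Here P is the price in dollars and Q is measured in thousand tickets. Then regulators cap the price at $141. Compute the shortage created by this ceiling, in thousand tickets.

377

Rearranging demand gives Qd = 1733 - 8P; rearranging supply gives Qs = 5P - 477. Without the control the market clears where 1733 - 8P = 5P - 477, i.e. P* = 170 and Q* = 373.
The ceiling of 141 is below the equilibrium price 170, so it binds.
At P = 141: Qd = 1733 - 8·141 = 605 and Qs = 5·141 - 477 = 228.
Shortage = Qd - Qs = 605 - 228 = 377.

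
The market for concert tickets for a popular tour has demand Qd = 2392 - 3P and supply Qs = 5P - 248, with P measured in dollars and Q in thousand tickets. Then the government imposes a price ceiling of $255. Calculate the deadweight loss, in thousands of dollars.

37500

Equilibrium: 2392 - 3P = 5P - 248, so 2640 = 8P and P* = 330, Q* = 1402.
Because the ceiling (255) lies below the market-clearing price, it is binding.
At P = 255: Qd = 2392 - 3·255 = 1627 and Qs = 5·255 - 248 = 1027.
Quantity traded falls to 1027. At Q = 1027 the demand price is (2392 - 1027)/3 = 455 and the supply price is (248 + 1027)/5 = 255.
Deadweight loss = ½ · (455 - 255) · (1402 - 1027) = ½ · 200 · 375 = 37500.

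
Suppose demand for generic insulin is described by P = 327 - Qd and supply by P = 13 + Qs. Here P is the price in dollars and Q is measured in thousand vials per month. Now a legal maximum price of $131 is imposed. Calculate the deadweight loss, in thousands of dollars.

Rearranging demand gives Qd = 327 - P; rearranging supply gives Qs = P - 13. In a free market, 327 - P = P - 13 gives the equilibrium P* = 170, Q* = 157.
Because the ceiling (131) lies below the market-clearing price, it is binding.
At P = 131: Qd = 327 - 131 = 196 and Qs = 131 - 13 = 118.
Quantity traded falls to 118. At Q = 118 the demand price is 327 - 118 = 209 and the supply price is 13 + 118 = 131.
Deadweight loss = ½ · (209 - 131) · (157 - 118) = ½ · 78 · 39 = 1521.

1521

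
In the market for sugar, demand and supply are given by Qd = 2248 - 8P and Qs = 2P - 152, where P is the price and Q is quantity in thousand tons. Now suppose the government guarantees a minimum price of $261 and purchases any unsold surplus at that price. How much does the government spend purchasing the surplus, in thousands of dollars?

54810

Setting quantity demanded equal to quantity supplied, 2248 - 8P = 2P - 152, gives P* = 240 and Q* = 328.
The floor of 261 is above the equilibrium price 240, so it binds.
At P = 261: Qd = 2248 - 8·261 = 160 and Qs = 2·261 - 152 = 370.
Surplus = Qs - Qd = 210.
Government expenditure = surplus × support price = 210 × 261 = 54810.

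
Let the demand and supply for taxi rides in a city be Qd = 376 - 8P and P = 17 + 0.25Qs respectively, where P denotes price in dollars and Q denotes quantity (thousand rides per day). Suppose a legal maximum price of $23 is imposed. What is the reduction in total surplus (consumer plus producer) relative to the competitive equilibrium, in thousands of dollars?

588

Rearranging supply gives Qs = 4P - 68. Equilibrium: 376 - 8P = 4P - 68, so 444 = 12P and P* = 37, Q* = 80.
Since 23 < 37, the ceiling is binding.
At P = 23: Qd = 376 - 8·23 = 192 and Qs = 4·23 - 68 = 24.
Quantity traded falls to 24. At Q = 24 the demand price is (376 - 24)/8 = 44 and the supply price is (68 + 24)/4 = 23.
Deadweight loss = ½ · (44 - 23) · (80 - 24) = ½ · 21 · 56 = 588.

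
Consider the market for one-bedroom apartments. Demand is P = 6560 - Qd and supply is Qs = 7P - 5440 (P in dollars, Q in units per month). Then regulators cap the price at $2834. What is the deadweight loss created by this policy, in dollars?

0

Rearranging demand gives Qd = 6560 - P. Setting quantity demanded equal to quantity supplied, 6560 - P = 7P - 5440, gives P* = 1500 and Q* = 5060.
The ceiling of 2834 is above the equilibrium price 1500, so it is not binding; the market clears at P* = 1500, Q* = 5060.
Since the control does not bind, no trades are prevented and deadweight loss is zero.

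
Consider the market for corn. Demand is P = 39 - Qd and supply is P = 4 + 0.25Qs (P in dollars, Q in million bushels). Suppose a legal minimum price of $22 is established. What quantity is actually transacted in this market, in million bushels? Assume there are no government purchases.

17

Rearranging demand gives Qd = 39 - P; rearranging supply gives Qs = 4P - 16. Setting quantity demanded equal to quantity supplied, 39 - P = 4P - 16, gives P* = 11 and Q* = 28.
Because the floor (22) lies above the market-clearing price, it is binding.
At P = 22: Qd = 39 - 22 = 17 and Qs = 4·22 - 16 = 72.
The quantity actually transacted is the short side, demand: 17.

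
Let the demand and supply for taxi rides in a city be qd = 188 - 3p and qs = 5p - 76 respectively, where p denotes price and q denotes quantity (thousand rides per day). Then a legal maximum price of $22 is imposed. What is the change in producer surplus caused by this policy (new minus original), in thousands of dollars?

-676.5

In a free market, 188 - 3p = 5p - 76 gives the equilibrium p* = 33, q* = 89.
Since 22 < 33, the ceiling is binding.
At p = 22: qd = 188 - 3·22 = 122 and qs = 5·22 - 76 = 34.
Producer surplus without the control is ½ · (33 - 15.2) · 89 = 792.1.
With the ceiling, producers sell 34 units at 22, so PS = ½ · (22 - 15.2) · 34 = 115.6.
Change in producer surplus = 115.6 - 792.1 = -676.5.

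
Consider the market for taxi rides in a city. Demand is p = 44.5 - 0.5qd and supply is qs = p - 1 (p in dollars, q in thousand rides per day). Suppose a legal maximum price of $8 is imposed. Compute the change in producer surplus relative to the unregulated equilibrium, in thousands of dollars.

Rearranging demand gives qd = 89 - 2p. Equilibrium: 89 - 2p = p - 1, so 90 = 3p and p* = 30, q* = 29.
Because the ceiling (8) lies below the market-clearing price, it is binding.
At p = 8: qd = 89 - 2·8 = 73 and qs = 8 - 1 = 7.
Producer surplus without the control is ½ · (30 - 1) · 29 = 420.5.
With the ceiling, producers sell 7 units at 8, so PS = ½ · (8 - 1) · 7 = 24.5.
Change in producer surplus = 24.5 - 420.5 = -396.

-396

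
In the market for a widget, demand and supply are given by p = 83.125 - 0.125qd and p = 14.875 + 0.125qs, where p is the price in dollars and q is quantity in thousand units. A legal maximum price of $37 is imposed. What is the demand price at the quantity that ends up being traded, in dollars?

61

Rearranging demand gives qd = 665 - 8p; rearranging supply gives qs = 8p - 119. Setting quantity demanded equal to quantity supplied, 665 - 8p = 8p - 119, gives p* = 49 and q* = 273.
The ceiling of 37 is below the equilibrium price 49, so it binds.
At p = 37: qd = 665 - 8·37 = 369 and qs = 8·37 - 119 = 177.
Only 177 units reach the market. On the demand curve, the marginal buyer's willingness to pay at q = 177 is (665 - 177)/8 = 61.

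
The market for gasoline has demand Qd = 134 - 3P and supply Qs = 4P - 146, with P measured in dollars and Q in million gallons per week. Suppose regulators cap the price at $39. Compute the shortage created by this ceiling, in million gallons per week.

7

In a free market, 134 - 3P = 4P - 146 gives the equilibrium P* = 40, Q* = 14.
The ceiling of 39 is below the equilibrium price 40, so it binds.
At P = 39: Qd = 134 - 3·39 = 17 and Qs = 4·39 - 146 = 10.
Shortage = Qd - Qs = 17 - 10 = 7.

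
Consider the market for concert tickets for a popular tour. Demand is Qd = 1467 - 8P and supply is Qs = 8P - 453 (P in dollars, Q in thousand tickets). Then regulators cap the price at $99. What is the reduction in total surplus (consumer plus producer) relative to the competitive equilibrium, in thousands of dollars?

3528

Setting quantity demanded equal to quantity supplied, 1467 - 8P = 8P - 453, gives P* = 120 and Q* = 507.
The ceiling of 99 is below the equilibrium price 120, so it binds.
At P = 99: Qd = 1467 - 8·99 = 675 and Qs = 8·99 - 453 = 339.
Quantity traded falls to 339. At Q = 339 the demand price is (1467 - 339)/8 = 141 and the supply price is (453 + 339)/8 = 99.
Deadweight loss = ½ · (141 - 99) · (507 - 339) = ½ · 42 · 168 = 3528.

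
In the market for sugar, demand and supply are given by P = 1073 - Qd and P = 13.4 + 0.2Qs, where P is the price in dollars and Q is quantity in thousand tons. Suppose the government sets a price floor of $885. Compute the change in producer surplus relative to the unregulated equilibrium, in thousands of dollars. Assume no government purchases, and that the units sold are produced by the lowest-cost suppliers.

82357.5

Rearranging demand gives Qd = 1073 - P; rearranging supply gives Qs = 5P - 67. Setting quantity demanded equal to quantity supplied, 1073 - P = 5P - 67, gives P* = 190 and Q* = 883.
Because the floor (885) lies above the market-clearing price, it is binding.
At P = 885: Qd = 1073 - 885 = 188 and Qs = 5·885 - 67 = 4358.
Producer surplus without the control is ½ · (190 - 13.4) · 883 = 77968.9.
With the floor, 188 units are sold at 885. The supply price at Q = 188 is 51, so PS = ½ · [(885 - 13.4) + (885 - 51)] · 188 = 160326.4.
Change in producer surplus = 160326.4 - 77968.9 = 82357.5.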